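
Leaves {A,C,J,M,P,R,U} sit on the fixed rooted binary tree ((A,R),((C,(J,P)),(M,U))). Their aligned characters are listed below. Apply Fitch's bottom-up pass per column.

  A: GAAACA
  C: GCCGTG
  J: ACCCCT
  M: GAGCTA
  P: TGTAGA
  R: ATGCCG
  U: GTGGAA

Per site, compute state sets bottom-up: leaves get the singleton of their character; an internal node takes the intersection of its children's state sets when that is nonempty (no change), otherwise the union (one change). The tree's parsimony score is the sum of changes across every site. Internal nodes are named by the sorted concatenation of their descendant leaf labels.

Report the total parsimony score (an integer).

AR@0: {G} ∪ {A} = {A,G} (union, +1)
JP@0: {A} ∪ {T} = {A,T} (union, +1)
CJP@0: {G} ∪ {A,T} = {A,G,T} (union, +1)
MU@0: {G} ∩ {G} = {G} (intersection, +0)
CJMPU@0: {A,G,T} ∩ {G} = {G} (intersection, +0)
ACJMPRU@0: {A,G} ∩ {G} = {G} (intersection, +0)
AR@1: {A} ∪ {T} = {A,T} (union, +1)
JP@1: {C} ∪ {G} = {C,G} (union, +1)
CJP@1: {C} ∩ {C,G} = {C} (intersection, +0)
MU@1: {A} ∪ {T} = {A,T} (union, +1)
CJMPU@1: {C} ∪ {A,T} = {A,C,T} (union, +1)
ACJMPRU@1: {A,T} ∩ {A,C,T} = {A,T} (intersection, +0)
AR@2: {A} ∪ {G} = {A,G} (union, +1)
JP@2: {C} ∪ {T} = {C,T} (union, +1)
CJP@2: {C} ∩ {C,T} = {C} (intersection, +0)
MU@2: {G} ∩ {G} = {G} (intersection, +0)
CJMPU@2: {C} ∪ {G} = {C,G} (union, +1)
ACJMPRU@2: {A,G} ∩ {C,G} = {G} (intersection, +0)
AR@3: {A} ∪ {C} = {A,C} (union, +1)
JP@3: {C} ∪ {A} = {A,C} (union, +1)
CJP@3: {G} ∪ {A,C} = {A,C,G} (union, +1)
MU@3: {C} ∪ {G} = {C,G} (union, +1)
CJMPU@3: {A,C,G} ∩ {C,G} = {C,G} (intersection, +0)
ACJMPRU@3: {A,C} ∩ {C,G} = {C} (intersection, +0)
AR@4: {C} ∩ {C} = {C} (intersection, +0)
JP@4: {C} ∪ {G} = {C,G} (union, +1)
CJP@4: {T} ∪ {C,G} = {C,G,T} (union, +1)
MU@4: {T} ∪ {A} = {A,T} (union, +1)
CJMPU@4: {C,G,T} ∩ {A,T} = {T} (intersection, +0)
ACJMPRU@4: {C} ∪ {T} = {C,T} (union, +1)
AR@5: {A} ∪ {G} = {A,G} (union, +1)
JP@5: {T} ∪ {A} = {A,T} (union, +1)
CJP@5: {G} ∪ {A,T} = {A,G,T} (union, +1)
MU@5: {A} ∩ {A} = {A} (intersection, +0)
CJMPU@5: {A,G,T} ∩ {A} = {A} (intersection, +0)
ACJMPRU@5: {A,G} ∩ {A} = {A} (intersection, +0)
per-site changes: [3, 4, 3, 4, 4, 3]; total = 21

21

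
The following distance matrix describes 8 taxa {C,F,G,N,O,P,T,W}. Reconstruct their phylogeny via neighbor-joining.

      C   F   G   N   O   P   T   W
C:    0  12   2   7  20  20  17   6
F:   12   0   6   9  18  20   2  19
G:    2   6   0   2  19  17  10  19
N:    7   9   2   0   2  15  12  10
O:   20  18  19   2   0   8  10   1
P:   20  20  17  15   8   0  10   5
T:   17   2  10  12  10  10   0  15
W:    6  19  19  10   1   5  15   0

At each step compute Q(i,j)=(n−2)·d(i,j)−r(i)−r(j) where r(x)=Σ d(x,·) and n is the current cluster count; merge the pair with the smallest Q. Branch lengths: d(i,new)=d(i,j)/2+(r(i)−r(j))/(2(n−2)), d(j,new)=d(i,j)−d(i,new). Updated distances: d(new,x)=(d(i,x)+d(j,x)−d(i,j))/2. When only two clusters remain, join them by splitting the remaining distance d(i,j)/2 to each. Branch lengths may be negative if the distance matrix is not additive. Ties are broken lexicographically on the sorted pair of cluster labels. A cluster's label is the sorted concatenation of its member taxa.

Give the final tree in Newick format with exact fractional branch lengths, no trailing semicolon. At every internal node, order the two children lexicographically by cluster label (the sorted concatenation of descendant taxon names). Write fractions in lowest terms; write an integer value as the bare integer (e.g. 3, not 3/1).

((((((C:5/4,G:3/4):137/32,N:-25/32):95/48,(F:11/6,T:1/6):271/48):47/8,P:73/16):23/16,O:13/16):3/32,W:3/32)

1. join F+T (d=2, Q=-150) ⇒ FT; edges |F|=11/6, |T|=1/6
  updated: d(C,FT)=27/2, d(FT,G)=7, d(FT,N)=19/2, d(FT,O)=13, d(FT,P)=14, d(FT,W)=16
2. join C+G (d=2, Q=-249/2) ⇒ CG; edges |C|=5/4, |G|=3/4
  updated: d(CG,FT)=37/4, d(CG,N)=7/2, d(CG,O)=37/2, d(CG,P)=35/2, d(CG,W)=23/2
3. join CG+N (d=7/2, Q=-345/4) ⇒ CGN; edges |CG|=137/32, |N|=-25/32
  updated: d(CGN,FT)=61/8, d(CGN,O)=17/2, d(CGN,P)=29/2, d(CGN,W)=9
4. join CGN+FT (d=61/8, Q=-539/8) ⇒ CFGNT; edges |CGN|=95/48, |FT|=271/48
  updated: d(CFGNT,O)=111/16, d(CFGNT,P)=167/16, d(CFGNT,W)=139/16
5. join CFGNT+P (d=167/16, Q=-229/8) ⇒ CFGNPT; edges |CFGNT|=47/8, |P|=73/16
  updated: d(CFGNPT,O)=9/4, d(CFGNPT,W)=13/8
6. join CFGNPT+O (d=9/4, Q=-39/8) ⇒ CFGNOPT; edges |CFGNPT|=23/16, |O|=13/16
  updated: d(CFGNOPT,W)=3/16
7. join CFGNOPT+W (d=3/16) ⇒ CFGNOPTW; edges |CFGNOPT|=3/32, |W|=3/32
final tree: ((((((C:5/4,G:3/4):137/32,N:-25/32):95/48,(F:11/6,T:1/6):271/48):47/8,P:73/16):23/16,O:13/16):3/32,W:3/32)
total length: 28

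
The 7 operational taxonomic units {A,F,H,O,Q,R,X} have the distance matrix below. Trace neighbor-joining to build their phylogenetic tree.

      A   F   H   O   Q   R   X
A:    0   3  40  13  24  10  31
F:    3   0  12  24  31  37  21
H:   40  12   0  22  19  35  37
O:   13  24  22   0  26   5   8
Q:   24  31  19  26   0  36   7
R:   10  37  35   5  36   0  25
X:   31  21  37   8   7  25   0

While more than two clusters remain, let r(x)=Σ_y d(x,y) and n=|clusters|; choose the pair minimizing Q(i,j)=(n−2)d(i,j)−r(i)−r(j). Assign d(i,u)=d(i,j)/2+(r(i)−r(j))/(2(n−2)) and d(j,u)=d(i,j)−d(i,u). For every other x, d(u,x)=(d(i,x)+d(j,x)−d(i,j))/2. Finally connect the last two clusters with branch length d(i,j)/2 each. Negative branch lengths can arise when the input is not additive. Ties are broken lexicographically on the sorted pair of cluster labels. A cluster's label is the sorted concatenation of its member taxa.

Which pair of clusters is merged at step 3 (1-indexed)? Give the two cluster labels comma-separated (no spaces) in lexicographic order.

FH,QX

iteration 1: select Q,X (d=7, Q=-237); attach at lengths (49/10, 21/10); label the merged cluster QX
  updated: d(A,QX)=24, d(F,QX)=45/2, d(H,QX)=49/2, d(O,QX)=27/2, d(QX,R)=27
iteration 2: select F,H (d=12, Q=-184); attach at lengths (13/8, 83/8); label the merged cluster FH
  updated: d(A,FH)=31/2, d(FH,O)=17, d(FH,QX)=35/2, d(FH,R)=30
iteration 3: select FH,QX (d=35/2, Q=-219/2); attach at lengths (101/12, 109/12); label the merged cluster FHQX
  updated: d(A,FHQX)=11, d(FHQX,O)=13/2, d(FHQX,R)=79/4
iteration 4: select A,FHQX (d=11, Q=-197/4); attach at lengths (75/16, 101/16); label the merged cluster AFHQX
  updated: d(AFHQX,O)=17/4, d(AFHQX,R)=75/8
iteration 5: select AFHQX,O (d=17/4, Q=-149/8); attach at lengths (69/16, -1/16); label the merged cluster AFHOQX
  updated: d(AFHOQX,R)=81/16
iteration 6: select AFHOQX,R (d=81/16); attach at lengths (81/32, 81/32); label the merged cluster AFHOQRX
final tree: (((A:75/16,((F:13/8,H:83/8):101/12,(Q:49/10,X:21/10):109/12):101/16):69/16,O:-1/16):81/32,R:81/32)
total length: 909/16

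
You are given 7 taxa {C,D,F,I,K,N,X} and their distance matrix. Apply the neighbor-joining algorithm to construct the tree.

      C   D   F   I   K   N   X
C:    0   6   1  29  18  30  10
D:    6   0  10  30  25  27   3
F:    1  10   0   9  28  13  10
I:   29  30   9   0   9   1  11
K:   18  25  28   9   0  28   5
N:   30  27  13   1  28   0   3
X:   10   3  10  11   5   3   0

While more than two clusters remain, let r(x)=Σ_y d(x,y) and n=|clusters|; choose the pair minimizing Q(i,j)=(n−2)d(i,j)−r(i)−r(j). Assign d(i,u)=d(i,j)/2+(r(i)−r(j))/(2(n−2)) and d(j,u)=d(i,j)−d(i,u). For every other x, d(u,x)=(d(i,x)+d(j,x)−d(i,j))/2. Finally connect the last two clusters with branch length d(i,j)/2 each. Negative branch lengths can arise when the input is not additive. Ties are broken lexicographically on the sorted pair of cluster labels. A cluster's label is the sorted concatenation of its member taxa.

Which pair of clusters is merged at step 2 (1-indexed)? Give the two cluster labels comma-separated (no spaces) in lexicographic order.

C,F

iteration 1: select I,N (d=1, Q=-186); attach at lengths (-4/5, 9/5); label the merged cluster IN
  updated: d(C,IN)=29, d(D,IN)=28, d(F,IN)=21/2, d(IN,K)=18, d(IN,X)=13/2
iteration 2: select C,F (d=1, Q=-239/2); attach at lengths (17/16, -1/16); label the merged cluster CF
  updated: d(CF,D)=15/2, d(CF,IN)=77/4, d(CF,K)=45/2, d(CF,X)=19/2
iteration 3: select CF,D (d=15/2, Q=-399/4); attach at lengths (71/24, 109/24); label the merged cluster CDF
  updated: d(CDF,IN)=159/8, d(CDF,K)=20, d(CDF,X)=5/2
iteration 4: select CDF,X (d=5/2, Q=-411/8); attach at lengths (267/32, -187/32); label the merged cluster CDFX
  updated: d(CDFX,IN)=191/16, d(CDFX,K)=45/4
iteration 5: select CDFX,IN (d=191/16, Q=-659/16); attach at lengths (83/32, 299/32); label the merged cluster CDFINX
  updated: d(CDFINX,K)=277/32
iteration 6: select CDFINX,K (d=277/32); attach at lengths (277/64, 277/64); label the merged cluster CDFIKNX
final tree: (((((C:17/16,F:-1/16):71/24,D:109/24):267/32,X:-187/32):83/32,(I:-4/5,N:9/5):299/32):277/64,K:277/64)
total length: 1043/32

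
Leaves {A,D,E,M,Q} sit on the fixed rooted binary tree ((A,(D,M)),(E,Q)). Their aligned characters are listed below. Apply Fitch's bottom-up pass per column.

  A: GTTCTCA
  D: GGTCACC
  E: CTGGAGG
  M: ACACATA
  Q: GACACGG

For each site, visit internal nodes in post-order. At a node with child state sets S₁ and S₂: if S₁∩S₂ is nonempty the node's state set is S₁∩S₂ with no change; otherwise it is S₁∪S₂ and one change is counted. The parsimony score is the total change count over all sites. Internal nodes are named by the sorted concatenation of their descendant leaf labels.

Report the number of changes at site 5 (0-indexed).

2

[col 0] DM: children D:{G}, M:{A} ∪→ {A,G}; cost 1
[col 0] ADM: children A:{G}, DM:{A,G} ∩→ {G}; cost 0
[col 0] EQ: children E:{C}, Q:{G} ∪→ {C,G}; cost 1
[col 0] ADEMQ: children ADM:{G}, EQ:{C,G} ∩→ {G}; cost 0
[col 1] DM: children D:{G}, M:{C} ∪→ {C,G}; cost 1
[col 1] ADM: children A:{T}, DM:{C,G} ∪→ {C,G,T}; cost 1
[col 1] EQ: children E:{T}, Q:{A} ∪→ {A,T}; cost 1
[col 1] ADEMQ: children ADM:{C,G,T}, EQ:{A,T} ∩→ {T}; cost 0
[col 2] DM: children D:{T}, M:{A} ∪→ {A,T}; cost 1
[col 2] ADM: children A:{T}, DM:{A,T} ∩→ {T}; cost 0
[col 2] EQ: children E:{G}, Q:{C} ∪→ {C,G}; cost 1
[col 2] ADEMQ: children ADM:{T}, EQ:{C,G} ∪→ {C,G,T}; cost 1
[col 3] DM: children D:{C}, M:{C} ∩→ {C}; cost 0
[col 3] ADM: children A:{C}, DM:{C} ∩→ {C}; cost 0
[col 3] EQ: children E:{G}, Q:{A} ∪→ {A,G}; cost 1
[col 3] ADEMQ: children ADM:{C}, EQ:{A,G} ∪→ {A,C,G}; cost 1
[col 4] DM: children D:{A}, M:{A} ∩→ {A}; cost 0
[col 4] ADM: children A:{T}, DM:{A} ∪→ {A,T}; cost 1
[col 4] EQ: children E:{A}, Q:{C} ∪→ {A,C}; cost 1
[col 4] ADEMQ: children ADM:{A,T}, EQ:{A,C} ∩→ {A}; cost 0
[col 5] DM: children D:{C}, M:{T} ∪→ {C,T}; cost 1
[col 5] ADM: children A:{C}, DM:{C,T} ∩→ {C}; cost 0
[col 5] EQ: children E:{G}, Q:{G} ∩→ {G}; cost 0
[col 5] ADEMQ: children ADM:{C}, EQ:{G} ∪→ {C,G}; cost 1
[col 6] DM: children D:{C}, M:{A} ∪→ {A,C}; cost 1
[col 6] ADM: children A:{A}, DM:{A,C} ∩→ {A}; cost 0
[col 6] EQ: children E:{G}, Q:{G} ∩→ {G}; cost 0
[col 6] ADEMQ: children ADM:{A}, EQ:{G} ∪→ {A,G}; cost 1
per-site changes: [2, 3, 3, 2, 2, 2, 2]; total = 16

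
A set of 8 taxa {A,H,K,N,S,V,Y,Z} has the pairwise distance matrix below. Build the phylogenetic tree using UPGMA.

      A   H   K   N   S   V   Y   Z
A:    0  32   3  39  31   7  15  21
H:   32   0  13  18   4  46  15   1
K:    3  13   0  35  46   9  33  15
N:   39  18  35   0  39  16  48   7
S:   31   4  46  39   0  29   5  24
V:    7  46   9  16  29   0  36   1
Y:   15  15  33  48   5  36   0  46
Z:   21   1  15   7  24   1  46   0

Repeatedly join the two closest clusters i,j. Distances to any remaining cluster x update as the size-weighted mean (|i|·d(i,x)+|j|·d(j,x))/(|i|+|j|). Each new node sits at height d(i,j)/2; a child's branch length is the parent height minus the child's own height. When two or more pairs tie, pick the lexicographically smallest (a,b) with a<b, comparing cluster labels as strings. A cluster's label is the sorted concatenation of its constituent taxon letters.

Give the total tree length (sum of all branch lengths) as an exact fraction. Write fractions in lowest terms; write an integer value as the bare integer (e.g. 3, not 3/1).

2065/36

iteration 1: select H,Z (d=1); attach at lengths (1/2, 1/2); label the merged cluster HZ
  updated: d(A,HZ)=53/2, d(HZ,K)=14, d(HZ,N)=25/2, d(HZ,S)=14, d(HZ,V)=47/2, d(HZ,Y)=61/2
iteration 2: select A,K (d=3); attach at lengths (3/2, 3/2); label the merged cluster AK
  updated: d(AK,HZ)=81/4, d(AK,N)=37, d(AK,S)=77/2, d(AK,V)=8, d(AK,Y)=24
iteration 3: select S,Y (d=5); attach at lengths (5/2, 5/2); label the merged cluster SY
  updated: d(AK,SY)=125/4, d(HZ,SY)=89/4, d(N,SY)=87/2, d(SY,V)=65/2
iteration 4: select AK,V (d=8); attach at lengths (5/2, 4); label the merged cluster AKV
  updated: d(AKV,HZ)=64/3, d(AKV,N)=30, d(AKV,SY)=95/3
iteration 5: select HZ,N (d=25/2); attach at lengths (23/4, 25/4); label the merged cluster HNZ
  updated: d(AKV,HNZ)=218/9, d(HNZ,SY)=88/3
iteration 6: select AKV,HNZ (d=218/9); attach at lengths (73/9, 211/36); label the merged cluster AHKNVZ
  updated: d(AHKNVZ,SY)=61/2
iteration 7: select AHKNVZ,SY (d=61/2); attach at lengths (113/36, 51/4); label the merged cluster AHKNSVYZ
final tree: ((((A:3/2,K:3/2):5/2,V:4):73/9,((H:1/2,Z:1/2):23/4,N:25/4):211/36):113/36,(S:5/2,Y:5/2):51/4)
total length: 2065/36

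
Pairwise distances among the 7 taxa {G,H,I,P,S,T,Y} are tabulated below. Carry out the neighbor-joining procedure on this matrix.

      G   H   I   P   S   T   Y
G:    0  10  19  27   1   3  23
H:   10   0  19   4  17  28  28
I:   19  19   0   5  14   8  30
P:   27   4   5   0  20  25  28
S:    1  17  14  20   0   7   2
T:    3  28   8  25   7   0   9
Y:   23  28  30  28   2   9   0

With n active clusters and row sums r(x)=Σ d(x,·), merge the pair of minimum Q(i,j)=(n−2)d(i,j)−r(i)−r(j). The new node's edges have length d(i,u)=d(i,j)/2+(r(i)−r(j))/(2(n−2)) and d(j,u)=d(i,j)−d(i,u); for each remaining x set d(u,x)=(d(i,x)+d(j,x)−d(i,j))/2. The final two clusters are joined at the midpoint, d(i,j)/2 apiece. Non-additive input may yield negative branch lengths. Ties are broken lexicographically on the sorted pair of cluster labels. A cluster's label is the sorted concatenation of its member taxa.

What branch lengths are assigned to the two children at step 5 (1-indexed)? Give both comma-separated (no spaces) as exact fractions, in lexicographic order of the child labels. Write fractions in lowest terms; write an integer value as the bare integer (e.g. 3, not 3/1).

step 1: merge (H,P) at d=4, Q=-195; branch lengths H→17/10, P→23/10; new cluster HP
  updated: d(G,HP)=33/2, d(HP,I)=10, d(HP,S)=33/2, d(HP,T)=49/2, d(HP,Y)=26
step 2: merge (HP,I) at d=10, Q=-269/2; branch lengths HP→105/16, I→55/16; new cluster HIP
  updated: d(G,HIP)=51/4, d(HIP,S)=41/4, d(HIP,T)=45/4, d(HIP,Y)=23
step 3: merge (S,Y) at d=2, Q=-285/4; branch lengths S→-41/8, Y→57/8; new cluster SY
  updated: d(G,SY)=11, d(HIP,SY)=125/8, d(SY,T)=7
step 4: merge (G,T) at d=3, Q=-42; branch lengths G→23/8, T→1/8; new cluster GT
  updated: d(GT,HIP)=21/2, d(GT,SY)=15/2
step 5: merge (GT,HIP) at d=21/2, Q=-269/8; branch lengths GT→19/16, HIP→149/16; new cluster GHIPT
  updated: d(GHIPT,SY)=101/16
step 6: merge (GHIPT,SY) at d=101/16; branch lengths GHIPT→101/32, SY→101/32; new cluster GHIPSTY
final tree: (((G:23/8,T:1/8):19/16,((H:17/10,P:23/10):105/16,I:55/16):149/16):101/32,(S:-41/8,Y:57/8):101/32)
total length: 573/16

19/16,149/16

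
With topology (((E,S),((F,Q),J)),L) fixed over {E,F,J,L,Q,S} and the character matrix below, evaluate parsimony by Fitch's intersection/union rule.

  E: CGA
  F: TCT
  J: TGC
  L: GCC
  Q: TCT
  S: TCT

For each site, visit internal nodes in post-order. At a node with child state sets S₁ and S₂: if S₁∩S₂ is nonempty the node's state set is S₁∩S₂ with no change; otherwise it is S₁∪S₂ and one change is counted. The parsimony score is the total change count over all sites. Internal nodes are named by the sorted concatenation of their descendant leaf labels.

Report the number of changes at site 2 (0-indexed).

3

[col 0] ES: children E:{C}, S:{T} ∪→ {C,T}; cost 1
[col 0] FQ: children F:{T}, Q:{T} ∩→ {T}; cost 0
[col 0] FJQ: children FQ:{T}, J:{T} ∩→ {T}; cost 0
[col 0] EFJQS: children ES:{C,T}, FJQ:{T} ∩→ {T}; cost 0
[col 0] EFJLQS: children EFJQS:{T}, L:{G} ∪→ {G,T}; cost 1
[col 1] ES: children E:{G}, S:{C} ∪→ {C,G}; cost 1
[col 1] FQ: children F:{C}, Q:{C} ∩→ {C}; cost 0
[col 1] FJQ: children FQ:{C}, J:{G} ∪→ {C,G}; cost 1
[col 1] EFJQS: children ES:{C,G}, FJQ:{C,G} ∩→ {C,G}; cost 0
[col 1] EFJLQS: children EFJQS:{C,G}, L:{C} ∩→ {C}; cost 0
[col 2] ES: children E:{A}, S:{T} ∪→ {A,T}; cost 1
[col 2] FQ: children F:{T}, Q:{T} ∩→ {T}; cost 0
[col 2] FJQ: children FQ:{T}, J:{C} ∪→ {C,T}; cost 1
[col 2] EFJQS: children ES:{A,T}, FJQ:{C,T} ∩→ {T}; cost 0
[col 2] EFJLQS: children EFJQS:{T}, L:{C} ∪→ {C,T}; cost 1
per-site changes: [2, 2, 3]; total = 7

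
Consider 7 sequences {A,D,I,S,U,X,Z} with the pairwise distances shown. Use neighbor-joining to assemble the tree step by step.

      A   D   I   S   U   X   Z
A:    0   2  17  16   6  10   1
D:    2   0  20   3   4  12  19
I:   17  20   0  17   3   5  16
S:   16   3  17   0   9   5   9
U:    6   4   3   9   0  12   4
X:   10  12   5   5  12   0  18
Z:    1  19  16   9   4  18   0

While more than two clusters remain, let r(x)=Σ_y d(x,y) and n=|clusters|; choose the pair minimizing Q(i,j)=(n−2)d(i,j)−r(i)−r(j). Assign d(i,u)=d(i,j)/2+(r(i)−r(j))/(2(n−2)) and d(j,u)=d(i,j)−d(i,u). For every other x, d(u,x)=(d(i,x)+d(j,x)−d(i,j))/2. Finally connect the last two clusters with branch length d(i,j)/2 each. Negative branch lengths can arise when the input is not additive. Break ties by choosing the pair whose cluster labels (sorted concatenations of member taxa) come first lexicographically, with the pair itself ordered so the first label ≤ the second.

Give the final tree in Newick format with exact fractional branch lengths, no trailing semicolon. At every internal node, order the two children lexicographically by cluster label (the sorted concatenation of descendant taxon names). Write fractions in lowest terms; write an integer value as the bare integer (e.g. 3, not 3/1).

((((A:-15/16,Z:31/16):83/16,U:-11/16):15/16,(D:7/6,S:11/6):65/16):87/32,(I:41/10,X:9/10):87/32)

1. join I+X (d=5, Q=-115) ⇒ IX; edges |I|=41/10, |X|=9/10
  updated: d(A,IX)=11, d(D,IX)=27/2, d(IX,S)=17/2, d(IX,U)=5, d(IX,Z)=29/2
2. join A+Z (d=1, Q=-159/2) ⇒ AZ; edges |A|=-15/16, |Z|=31/16
  updated: d(AZ,D)=10, d(AZ,IX)=49/4, d(AZ,S)=12, d(AZ,U)=9/2
3. join D+S (d=3, Q=-54) ⇒ DS; edges |D|=7/6, |S|=11/6
  updated: d(AZ,DS)=19/2, d(DS,IX)=19/2, d(DS,U)=5
4. join AZ+U (d=9/2, Q=-127/4) ⇒ AUZ; edges |AZ|=83/16, |U|=-11/16
  updated: d(AUZ,DS)=5, d(AUZ,IX)=51/8
5. join AUZ+DS (d=5, Q=-167/8) ⇒ ADSUZ; edges |AUZ|=15/16, |DS|=65/16
  updated: d(ADSUZ,IX)=87/16
6. join ADSUZ+IX (d=87/16) ⇒ ADISUXZ; edges |ADSUZ|=87/32, |IX|=87/32
final tree: ((((A:-15/16,Z:31/16):83/16,U:-11/16):15/16,(D:7/6,S:11/6):65/16):87/32,(I:41/10,X:9/10):87/32)
total length: 383/16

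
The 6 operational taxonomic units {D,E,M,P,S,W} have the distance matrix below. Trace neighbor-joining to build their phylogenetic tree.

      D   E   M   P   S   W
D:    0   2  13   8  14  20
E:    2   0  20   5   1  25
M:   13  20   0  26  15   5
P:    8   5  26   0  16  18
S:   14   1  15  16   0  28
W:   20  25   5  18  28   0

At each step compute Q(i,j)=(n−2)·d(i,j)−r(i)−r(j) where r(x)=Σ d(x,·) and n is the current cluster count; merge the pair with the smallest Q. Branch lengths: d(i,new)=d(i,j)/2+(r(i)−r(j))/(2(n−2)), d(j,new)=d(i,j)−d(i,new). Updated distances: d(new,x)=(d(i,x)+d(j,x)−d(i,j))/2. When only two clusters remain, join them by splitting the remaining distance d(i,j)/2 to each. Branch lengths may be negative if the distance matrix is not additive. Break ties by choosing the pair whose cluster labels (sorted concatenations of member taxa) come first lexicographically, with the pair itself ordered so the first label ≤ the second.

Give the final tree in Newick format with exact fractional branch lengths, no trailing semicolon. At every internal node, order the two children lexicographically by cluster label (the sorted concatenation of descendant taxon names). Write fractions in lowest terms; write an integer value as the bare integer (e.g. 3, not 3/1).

iteration 1: select M,W (d=5, Q=-155); attach at lengths (3/8, 37/8); label the merged cluster MW
  updated: d(D,MW)=14, d(E,MW)=20, d(MW,P)=39/2, d(MW,S)=19
iteration 2: select E,S (d=1, Q=-75); attach at lengths (-19/6, 25/6); label the merged cluster ES
  updated: d(D,ES)=15/2, d(ES,MW)=19, d(ES,P)=10
iteration 3: select D,MW (d=14, Q=-54); attach at lengths (5/4, 51/4); label the merged cluster DMW
  updated: d(DMW,ES)=25/4, d(DMW,P)=27/4
iteration 4: select DMW,ES (d=25/4, Q=-23); attach at lengths (3/2, 19/4); label the merged cluster DEMSW
  updated: d(DEMSW,P)=21/4
iteration 5: select DEMSW,P (d=21/4); attach at lengths (21/8, 21/8); label the merged cluster DEMPSW
final tree: (((D:5/4,(M:3/8,W:37/8):51/4):3/2,(E:-19/6,S:25/6):19/4):21/8,P:21/8)
total length: 63/2

(((D:5/4,(M:3/8,W:37/8):51/4):3/2,(E:-19/6,S:25/6):19/4):21/8,P:21/8)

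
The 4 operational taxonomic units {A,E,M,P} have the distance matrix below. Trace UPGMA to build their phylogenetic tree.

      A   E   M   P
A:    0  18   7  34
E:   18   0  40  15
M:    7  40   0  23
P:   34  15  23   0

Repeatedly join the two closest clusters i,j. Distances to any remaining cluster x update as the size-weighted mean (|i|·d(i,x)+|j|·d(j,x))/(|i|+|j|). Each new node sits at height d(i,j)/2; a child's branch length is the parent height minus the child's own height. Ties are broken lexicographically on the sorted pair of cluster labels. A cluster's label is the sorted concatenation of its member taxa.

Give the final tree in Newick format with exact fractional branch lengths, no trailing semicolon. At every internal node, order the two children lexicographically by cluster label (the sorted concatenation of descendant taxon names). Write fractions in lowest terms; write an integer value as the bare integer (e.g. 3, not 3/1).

((A:7/2,M:7/2):87/8,(E:15/2,P:15/2):55/8)

iteration 1: select A,M (d=7); attach at lengths (7/2, 7/2); label the merged cluster AM
  updated: d(AM,E)=29, d(AM,P)=57/2
iteration 2: select E,P (d=15); attach at lengths (15/2, 15/2); label the merged cluster EP
  updated: d(AM,EP)=115/4
iteration 3: select AM,EP (d=115/4); attach at lengths (87/8, 55/8); label the merged cluster AEMP
final tree: ((A:7/2,M:7/2):87/8,(E:15/2,P:15/2):55/8)
total length: 159/4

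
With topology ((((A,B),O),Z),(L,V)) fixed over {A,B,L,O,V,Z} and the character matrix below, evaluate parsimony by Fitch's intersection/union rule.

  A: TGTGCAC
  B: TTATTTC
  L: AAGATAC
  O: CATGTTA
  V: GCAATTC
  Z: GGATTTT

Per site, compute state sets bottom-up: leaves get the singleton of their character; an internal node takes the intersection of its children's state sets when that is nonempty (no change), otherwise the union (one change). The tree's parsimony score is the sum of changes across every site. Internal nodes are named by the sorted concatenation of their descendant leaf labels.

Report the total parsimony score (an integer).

18

[col 0] AB: children A:{T}, B:{T} ∩→ {T}; cost 0
[col 0] ABO: children AB:{T}, O:{C} ∪→ {C,T}; cost 1
[col 0] ABOZ: children ABO:{C,T}, Z:{G} ∪→ {C,G,T}; cost 1
[col 0] LV: children L:{A}, V:{G} ∪→ {A,G}; cost 1
[col 0] ABLOVZ: children ABOZ:{C,G,T}, LV:{A,G} ∩→ {G}; cost 0
[col 1] AB: children A:{G}, B:{T} ∪→ {G,T}; cost 1
[col 1] ABO: children AB:{G,T}, O:{A} ∪→ {A,G,T}; cost 1
[col 1] ABOZ: children ABO:{A,G,T}, Z:{G} ∩→ {G}; cost 0
[col 1] LV: children L:{A}, V:{C} ∪→ {A,C}; cost 1
[col 1] ABLOVZ: children ABOZ:{G}, LV:{A,C} ∪→ {A,C,G}; cost 1
[col 2] AB: children A:{T}, B:{A} ∪→ {A,T}; cost 1
[col 2] ABO: children AB:{A,T}, O:{T} ∩→ {T}; cost 0
[col 2] ABOZ: children ABO:{T}, Z:{A} ∪→ {A,T}; cost 1
[col 2] LV: children L:{G}, V:{A} ∪→ {A,G}; cost 1
[col 2] ABLOVZ: children ABOZ:{A,T}, LV:{A,G} ∩→ {A}; cost 0
[col 3] AB: children A:{G}, B:{T} ∪→ {G,T}; cost 1
[col 3] ABO: children AB:{G,T}, O:{G} ∩→ {G}; cost 0
[col 3] ABOZ: children ABO:{G}, Z:{T} ∪→ {G,T}; cost 1
[col 3] LV: children L:{A}, V:{A} ∩→ {A}; cost 0
[col 3] ABLOVZ: children ABOZ:{G,T}, LV:{A} ∪→ {A,G,T}; cost 1
[col 4] AB: children A:{C}, B:{T} ∪→ {C,T}; cost 1
[col 4] ABO: children AB:{C,T}, O:{T} ∩→ {T}; cost 0
[col 4] ABOZ: children ABO:{T}, Z:{T} ∩→ {T}; cost 0
[col 4] LV: children L:{T}, V:{T} ∩→ {T}; cost 0
[col 4] ABLOVZ: children ABOZ:{T}, LV:{T} ∩→ {T}; cost 0
[col 5] AB: children A:{A}, B:{T} ∪→ {A,T}; cost 1
[col 5] ABO: children AB:{A,T}, O:{T} ∩→ {T}; cost 0
[col 5] ABOZ: children ABO:{T}, Z:{T} ∩→ {T}; cost 0
[col 5] LV: children L:{A}, V:{T} ∪→ {A,T}; cost 1
[col 5] ABLOVZ: children ABOZ:{T}, LV:{A,T} ∩→ {T}; cost 0
[col 6] AB: children A:{C}, B:{C} ∩→ {C}; cost 0
[col 6] ABO: children AB:{C}, O:{A} ∪→ {A,C}; cost 1
[col 6] ABOZ: children ABO:{A,C}, Z:{T} ∪→ {A,C,T}; cost 1
[col 6] LV: children L:{C}, V:{C} ∩→ {C}; cost 0
[col 6] ABLOVZ: children ABOZ:{A,C,T}, LV:{C} ∩→ {C}; cost 0
per-site changes: [3, 4, 3, 3, 1, 2, 2]; total = 18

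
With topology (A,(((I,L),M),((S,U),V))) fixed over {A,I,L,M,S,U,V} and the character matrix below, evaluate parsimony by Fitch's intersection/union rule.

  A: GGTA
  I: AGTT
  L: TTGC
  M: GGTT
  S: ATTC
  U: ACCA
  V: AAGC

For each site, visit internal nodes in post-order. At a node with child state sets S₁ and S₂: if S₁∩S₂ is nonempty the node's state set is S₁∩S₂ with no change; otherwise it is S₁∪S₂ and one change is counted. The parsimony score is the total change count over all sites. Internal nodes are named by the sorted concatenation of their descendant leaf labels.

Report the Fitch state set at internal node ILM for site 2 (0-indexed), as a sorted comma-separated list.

T

[col 0] IL: children I:{A}, L:{T} ∪→ {A,T}; cost 1
[col 0] ILM: children IL:{A,T}, M:{G} ∪→ {A,G,T}; cost 1
[col 0] SU: children S:{A}, U:{A} ∩→ {A}; cost 0
[col 0] SUV: children SU:{A}, V:{A} ∩→ {A}; cost 0
[col 0] ILMSUV: children ILM:{A,G,T}, SUV:{A} ∩→ {A}; cost 0
[col 0] AILMSUV: children A:{G}, ILMSUV:{A} ∪→ {A,G}; cost 1
[col 1] IL: children I:{G}, L:{T} ∪→ {G,T}; cost 1
[col 1] ILM: children IL:{G,T}, M:{G} ∩→ {G}; cost 0
[col 1] SU: children S:{T}, U:{C} ∪→ {C,T}; cost 1
[col 1] SUV: children SU:{C,T}, V:{A} ∪→ {A,C,T}; cost 1
[col 1] ILMSUV: children ILM:{G}, SUV:{A,C,T} ∪→ {A,C,G,T}; cost 1
[col 1] AILMSUV: children A:{G}, ILMSUV:{A,C,G,T} ∩→ {G}; cost 0
[col 2] IL: children I:{T}, L:{G} ∪→ {G,T}; cost 1
[col 2] ILM: children IL:{G,T}, M:{T} ∩→ {T}; cost 0
[col 2] SU: children S:{T}, U:{C} ∪→ {C,T}; cost 1
[col 2] SUV: children SU:{C,T}, V:{G} ∪→ {C,G,T}; cost 1
[col 2] ILMSUV: children ILM:{T}, SUV:{C,G,T} ∩→ {T}; cost 0
[col 2] AILMSUV: children A:{T}, ILMSUV:{T} ∩→ {T}; cost 0
[col 3] IL: children I:{T}, L:{C} ∪→ {C,T}; cost 1
[col 3] ILM: children IL:{C,T}, M:{T} ∩→ {T}; cost 0
[col 3] SU: children S:{C}, U:{A} ∪→ {A,C}; cost 1
[col 3] SUV: children SU:{A,C}, V:{C} ∩→ {C}; cost 0
[col 3] ILMSUV: children ILM:{T}, SUV:{C} ∪→ {C,T}; cost 1
[col 3] AILMSUV: children A:{A}, ILMSUV:{C,T} ∪→ {A,C,T}; cost 1
per-site changes: [3, 4, 3, 4]; total = 14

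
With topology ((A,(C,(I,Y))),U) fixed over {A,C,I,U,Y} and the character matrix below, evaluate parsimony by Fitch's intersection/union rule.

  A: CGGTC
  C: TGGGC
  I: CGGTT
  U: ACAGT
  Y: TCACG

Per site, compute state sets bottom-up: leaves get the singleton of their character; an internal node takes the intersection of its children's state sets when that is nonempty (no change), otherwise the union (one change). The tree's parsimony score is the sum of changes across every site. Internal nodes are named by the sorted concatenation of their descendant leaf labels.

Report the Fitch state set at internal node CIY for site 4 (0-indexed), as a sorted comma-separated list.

IY@0: {C} ∪ {T} = {C,T} (union, +1)
CIY@0: {T} ∩ {C,T} = {T} (intersection, +0)
ACIY@0: {C} ∪ {T} = {C,T} (union, +1)
ACIUY@0: {C,T} ∪ {A} = {A,C,T} (union, +1)
IY@1: {G} ∪ {C} = {C,G} (union, +1)
CIY@1: {G} ∩ {C,G} = {G} (intersection, +0)
ACIY@1: {G} ∩ {G} = {G} (intersection, +0)
ACIUY@1: {G} ∪ {C} = {C,G} (union, +1)
IY@2: {G} ∪ {A} = {A,G} (union, +1)
CIY@2: {G} ∩ {A,G} = {G} (intersection, +0)
ACIY@2: {G} ∩ {G} = {G} (intersection, +0)
ACIUY@2: {G} ∪ {A} = {A,G} (union, +1)
IY@3: {T} ∪ {C} = {C,T} (union, +1)
CIY@3: {G} ∪ {C,T} = {C,G,T} (union, +1)
ACIY@3: {T} ∩ {C,G,T} = {T} (intersection, +0)
ACIUY@3: {T} ∪ {G} = {G,T} (union, +1)
IY@4: {T} ∪ {G} = {G,T} (union, +1)
CIY@4: {C} ∪ {G,T} = {C,G,T} (union, +1)
ACIY@4: {C} ∩ {C,G,T} = {C} (intersection, +0)
ACIUY@4: {C} ∪ {T} = {C,T} (union, +1)
per-site changes: [3, 2, 2, 3, 3]; total = 13

C,G,T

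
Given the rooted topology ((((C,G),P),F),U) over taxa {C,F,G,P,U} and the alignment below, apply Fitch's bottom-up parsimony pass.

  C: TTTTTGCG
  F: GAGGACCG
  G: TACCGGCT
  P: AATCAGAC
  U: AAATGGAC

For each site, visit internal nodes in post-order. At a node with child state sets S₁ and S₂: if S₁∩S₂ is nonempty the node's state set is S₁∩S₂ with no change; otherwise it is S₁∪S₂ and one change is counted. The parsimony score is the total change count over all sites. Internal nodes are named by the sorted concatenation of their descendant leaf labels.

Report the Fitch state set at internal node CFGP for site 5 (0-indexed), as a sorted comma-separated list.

CG@0: {T} ∩ {T} = {T} (intersection, +0)
CGP@0: {T} ∪ {A} = {A,T} (union, +1)
CFGP@0: {A,T} ∪ {G} = {A,G,T} (union, +1)
CFGPU@0: {A,G,T} ∩ {A} = {A} (intersection, +0)
CG@1: {T} ∪ {A} = {A,T} (union, +1)
CGP@1: {A,T} ∩ {A} = {A} (intersection, +0)
CFGP@1: {A} ∩ {A} = {A} (intersection, +0)
CFGPU@1: {A} ∩ {A} = {A} (intersection, +0)
CG@2: {T} ∪ {C} = {C,T} (union, +1)
CGP@2: {C,T} ∩ {T} = {T} (intersection, +0)
CFGP@2: {T} ∪ {G} = {G,T} (union, +1)
CFGPU@2: {G,T} ∪ {A} = {A,G,T} (union, +1)
CG@3: {T} ∪ {C} = {C,T} (union, +1)
CGP@3: {C,T} ∩ {C} = {C} (intersection, +0)
CFGP@3: {C} ∪ {G} = {C,G} (union, +1)
CFGPU@3: {C,G} ∪ {T} = {C,G,T} (union, +1)
CG@4: {T} ∪ {G} = {G,T} (union, +1)
CGP@4: {G,T} ∪ {A} = {A,G,T} (union, +1)
CFGP@4: {A,G,T} ∩ {A} = {A} (intersection, +0)
CFGPU@4: {A} ∪ {G} = {A,G} (union, +1)
CG@5: {G} ∩ {G} = {G} (intersection, +0)
CGP@5: {G} ∩ {G} = {G} (intersection, +0)
CFGP@5: {G} ∪ {C} = {C,G} (union, +1)
CFGPU@5: {C,G} ∩ {G} = {G} (intersection, +0)
CG@6: {C} ∩ {C} = {C} (intersection, +0)
CGP@6: {C} ∪ {A} = {A,C} (union, +1)
CFGP@6: {A,C} ∩ {C} = {C} (intersection, +0)
CFGPU@6: {C} ∪ {A} = {A,C} (union, +1)
CG@7: {G} ∪ {T} = {G,T} (union, +1)
CGP@7: {G,T} ∪ {C} = {C,G,T} (union, +1)
CFGP@7: {C,G,T} ∩ {G} = {G} (intersection, +0)
CFGPU@7: {G} ∪ {C} = {C,G} (union, +1)
per-site changes: [2, 1, 3, 3, 3, 1, 2, 3]; total = 18

C,G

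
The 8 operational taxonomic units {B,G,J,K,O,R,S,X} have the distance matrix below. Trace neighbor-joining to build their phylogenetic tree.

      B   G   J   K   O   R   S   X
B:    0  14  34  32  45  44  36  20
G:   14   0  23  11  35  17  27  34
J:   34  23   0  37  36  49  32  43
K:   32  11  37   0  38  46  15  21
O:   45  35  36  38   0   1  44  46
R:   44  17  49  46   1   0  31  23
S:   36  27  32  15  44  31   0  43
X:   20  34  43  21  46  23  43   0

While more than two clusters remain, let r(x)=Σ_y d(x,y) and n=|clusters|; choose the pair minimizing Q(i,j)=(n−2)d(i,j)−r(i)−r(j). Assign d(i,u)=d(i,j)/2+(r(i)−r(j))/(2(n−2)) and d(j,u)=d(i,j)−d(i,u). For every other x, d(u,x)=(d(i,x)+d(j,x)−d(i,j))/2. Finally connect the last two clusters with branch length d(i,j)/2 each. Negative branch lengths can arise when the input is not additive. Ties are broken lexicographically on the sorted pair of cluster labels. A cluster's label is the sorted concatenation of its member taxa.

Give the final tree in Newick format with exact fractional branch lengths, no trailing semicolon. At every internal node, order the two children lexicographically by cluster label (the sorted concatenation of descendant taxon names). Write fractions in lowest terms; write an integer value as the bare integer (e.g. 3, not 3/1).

iteration 1: select O,R (d=1, Q=-450); attach at lengths (10/3, -7/3); label the merged cluster OR
  updated: d(B,OR)=44, d(G,OR)=51/2, d(J,OR)=42, d(K,OR)=83/2, d(OR,S)=37, d(OR,X)=34
iteration 2: select B,X (d=20, Q=-275); attach at lengths (17/2, 23/2); label the merged cluster BX
  updated: d(BX,G)=14, d(BX,J)=57/2, d(BX,K)=33/2, d(BX,OR)=29, d(BX,S)=59/2
iteration 3: select K,S (d=15, Q=-403/2); attach at lengths (81/16, 159/16); label the merged cluster KS
  updated: d(BX,KS)=31/2, d(G,KS)=23/2, d(J,KS)=27, d(KS,OR)=127/4
iteration 4: select BX,OR (d=29, Q=-513/4); attach at lengths (61/8, 171/8); label the merged cluster BORX
  updated: d(BORX,G)=21/4, d(BORX,J)=83/4, d(BORX,KS)=73/8
iteration 5: select BORX,KS (d=73/8, Q=-129/2); attach at lengths (23/16, 123/16); label the merged cluster BKORSX
  updated: d(BKORSX,G)=61/16, d(BKORSX,J)=309/16
iteration 6: select BKORSX,G (d=61/16, Q=-369/8); attach at lengths (1/16, 15/4); label the merged cluster BGKORSX
  updated: d(BGKORSX,J)=77/4
iteration 7: select BGKORSX,J (d=77/4); attach at lengths (77/8, 77/8); label the merged cluster BGJKORSX
final tree: (((((B:17/2,X:23/2):61/8,(O:10/3,R:-7/3):171/8):23/16,(K:81/16,S:159/16):123/16):1/16,G:15/4):77/8,J:77/8)
total length: 1555/16

(((((B:17/2,X:23/2):61/8,(O:10/3,R:-7/3):171/8):23/16,(K:81/16,S:159/16):123/16):1/16,G:15/4):77/8,J:77/8)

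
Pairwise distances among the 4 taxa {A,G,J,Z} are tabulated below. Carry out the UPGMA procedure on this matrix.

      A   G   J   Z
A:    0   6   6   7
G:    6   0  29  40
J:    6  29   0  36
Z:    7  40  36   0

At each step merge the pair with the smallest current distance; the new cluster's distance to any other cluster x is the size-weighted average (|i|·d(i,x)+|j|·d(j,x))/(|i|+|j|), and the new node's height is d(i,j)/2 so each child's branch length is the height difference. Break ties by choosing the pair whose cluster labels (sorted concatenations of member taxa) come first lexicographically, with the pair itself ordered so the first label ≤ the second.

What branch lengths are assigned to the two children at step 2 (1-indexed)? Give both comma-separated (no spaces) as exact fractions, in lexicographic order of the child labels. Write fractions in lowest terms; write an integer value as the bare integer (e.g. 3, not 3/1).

iteration 1: select A,G (d=6); attach at lengths (3, 3); label the merged cluster AG
  updated: d(AG,J)=35/2, d(AG,Z)=47/2
iteration 2: select AG,J (d=35/2); attach at lengths (23/4, 35/4); label the merged cluster AGJ
  updated: d(AGJ,Z)=83/3
iteration 3: select AGJ,Z (d=83/3); attach at lengths (61/12, 83/6); label the merged cluster AGJZ
final tree: (((A:3,G:3):23/4,J:35/4):61/12,Z:83/6)
total length: 473/12

23/4,35/4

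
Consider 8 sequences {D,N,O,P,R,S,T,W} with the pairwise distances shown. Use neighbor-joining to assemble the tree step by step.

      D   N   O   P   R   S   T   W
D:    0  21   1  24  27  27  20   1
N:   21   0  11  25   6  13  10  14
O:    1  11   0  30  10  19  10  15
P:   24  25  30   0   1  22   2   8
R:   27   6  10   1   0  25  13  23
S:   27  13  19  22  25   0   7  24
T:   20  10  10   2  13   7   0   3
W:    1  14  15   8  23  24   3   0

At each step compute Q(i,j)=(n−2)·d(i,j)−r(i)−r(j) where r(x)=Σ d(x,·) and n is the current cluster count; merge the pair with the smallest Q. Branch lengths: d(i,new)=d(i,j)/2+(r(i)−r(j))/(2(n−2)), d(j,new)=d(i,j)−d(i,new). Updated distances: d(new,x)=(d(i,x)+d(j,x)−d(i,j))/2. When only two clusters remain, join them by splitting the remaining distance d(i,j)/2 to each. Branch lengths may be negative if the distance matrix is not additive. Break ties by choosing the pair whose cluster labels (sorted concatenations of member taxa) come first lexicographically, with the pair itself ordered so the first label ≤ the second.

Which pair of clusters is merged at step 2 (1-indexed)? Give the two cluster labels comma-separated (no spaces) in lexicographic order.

P,R

iteration 1: select D,O (d=1, Q=-211); attach at lengths (31/12, -19/12); label the merged cluster DO
  updated: d(DO,N)=31/2, d(DO,P)=53/2, d(DO,R)=18, d(DO,S)=45/2, d(DO,T)=29/2, d(DO,W)=15/2
iteration 2: select P,R (d=1, Q=-331/2); attach at lengths (7/20, 13/20); label the merged cluster PR
  updated: d(DO,PR)=87/4, d(N,PR)=15, d(PR,S)=23, d(PR,T)=7, d(PR,W)=15
iteration 3: select DO,W (d=15/2, Q=-461/4); attach at lengths (193/32, 47/32); label the merged cluster DOW
  updated: d(DOW,N)=11, d(DOW,PR)=117/8, d(DOW,S)=39/2, d(DOW,T)=5
iteration 4: select N,S (d=13, Q=-145/2); attach at lengths (17/4, 35/4); label the merged cluster NS
  updated: d(DOW,NS)=35/4, d(NS,PR)=25/2, d(NS,T)=2
iteration 5: select DOW,NS (d=35/4, Q=-273/8); attach at lengths (181/32, 99/32); label the merged cluster DNOSW
  updated: d(DNOSW,PR)=147/16, d(DNOSW,T)=-7/8
iteration 6: select DNOSW,PR (d=147/16, Q=-245/16); attach at lengths (21/32, 273/32); label the merged cluster DNOPRSW
  updated: d(DNOPRSW,T)=-49/32
iteration 7: select DNOPRSW,T (d=-49/32); attach at lengths (-49/64, -49/64); label the merged cluster DNOPRSTW
final tree: (((((D:31/12,O:-19/12):193/32,W:47/32):181/32,(N:17/4,S:35/4):99/32):21/32,(P:7/20,R:13/20):273/32):-49/64,T:-49/64)
total length: 1245/32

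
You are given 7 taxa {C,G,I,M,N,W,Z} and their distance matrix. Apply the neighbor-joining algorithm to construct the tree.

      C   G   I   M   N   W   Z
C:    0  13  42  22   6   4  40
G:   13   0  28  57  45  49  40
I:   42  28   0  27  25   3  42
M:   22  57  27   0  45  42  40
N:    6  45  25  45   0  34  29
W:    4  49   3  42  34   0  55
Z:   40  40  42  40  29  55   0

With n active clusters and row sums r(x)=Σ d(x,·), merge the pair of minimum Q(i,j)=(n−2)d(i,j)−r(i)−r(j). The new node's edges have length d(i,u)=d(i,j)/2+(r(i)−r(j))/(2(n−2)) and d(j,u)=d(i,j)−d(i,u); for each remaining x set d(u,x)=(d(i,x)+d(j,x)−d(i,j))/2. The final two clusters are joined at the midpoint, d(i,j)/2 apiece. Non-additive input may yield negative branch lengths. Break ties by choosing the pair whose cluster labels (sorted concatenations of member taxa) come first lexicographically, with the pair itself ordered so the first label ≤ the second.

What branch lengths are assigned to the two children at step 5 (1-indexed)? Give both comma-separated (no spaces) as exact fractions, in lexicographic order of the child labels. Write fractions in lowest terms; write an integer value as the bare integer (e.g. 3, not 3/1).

69/16,203/16

1. join I+W (d=3, Q=-339) ⇒ IW; edges |I|=-1/2, |W|=7/2
  updated: d(C,IW)=43/2, d(G,IW)=37, d(IW,M)=33, d(IW,N)=28, d(IW,Z)=47
2. join C+G (d=13, Q=-485/2) ⇒ CG; edges |C|=-75/16, |G|=283/16
  updated: d(CG,IW)=91/4, d(CG,M)=33, d(CG,N)=19, d(CG,Z)=67/2
3. join N+Z (d=29, Q=-367/2) ⇒ NZ; edges |N|=39/4, |Z|=77/4
  updated: d(CG,NZ)=47/4, d(IW,NZ)=23, d(M,NZ)=28
4. join CG+NZ (d=47/4, Q=-427/4) ⇒ CGNZ; edges |CG|=113/16, |NZ|=75/16
  updated: d(CGNZ,IW)=17, d(CGNZ,M)=197/8
5. join CGNZ+IW (d=17, Q=-597/8) ⇒ CGINWZ; edges |CGNZ|=69/16, |IW|=203/16
  updated: d(CGINWZ,M)=325/16
6. join CGINWZ+M (d=325/16) ⇒ CGIMNWZ; edges |CGINWZ|=325/32, |M|=325/32
final tree: ((((C:-75/16,G:283/16):113/16,(N:39/4,Z:77/4):75/16):69/16,(I:-1/2,W:7/2):203/16):325/32,M:325/32)
total length: 1505/16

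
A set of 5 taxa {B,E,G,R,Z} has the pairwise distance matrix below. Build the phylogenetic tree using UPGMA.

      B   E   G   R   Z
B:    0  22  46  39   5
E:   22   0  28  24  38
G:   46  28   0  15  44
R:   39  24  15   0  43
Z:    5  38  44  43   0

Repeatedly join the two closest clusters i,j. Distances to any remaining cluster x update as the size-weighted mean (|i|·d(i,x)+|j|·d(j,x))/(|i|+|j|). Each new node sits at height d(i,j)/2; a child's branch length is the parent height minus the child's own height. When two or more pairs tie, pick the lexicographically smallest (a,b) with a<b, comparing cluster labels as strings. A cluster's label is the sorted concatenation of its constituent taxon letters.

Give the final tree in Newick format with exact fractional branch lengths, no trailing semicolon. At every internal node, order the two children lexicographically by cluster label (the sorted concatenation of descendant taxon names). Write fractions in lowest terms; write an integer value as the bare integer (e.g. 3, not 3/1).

((B:5/2,Z:5/2):101/6,(E:13,(G:15/2,R:15/2):11/2):19/3)

iteration 1: select B,Z (d=5); attach at lengths (5/2, 5/2); label the merged cluster BZ
  updated: d(BZ,E)=30, d(BZ,G)=45, d(BZ,R)=41
iteration 2: select G,R (d=15); attach at lengths (15/2, 15/2); label the merged cluster GR
  updated: d(BZ,GR)=43, d(E,GR)=26
iteration 3: select E,GR (d=26); attach at lengths (13, 11/2); label the merged cluster EGR
  updated: d(BZ,EGR)=116/3
iteration 4: select BZ,EGR (d=116/3); attach at lengths (101/6, 19/3); label the merged cluster BEGRZ
final tree: ((B:5/2,Z:5/2):101/6,(E:13,(G:15/2,R:15/2):11/2):19/3)
total length: 185/3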